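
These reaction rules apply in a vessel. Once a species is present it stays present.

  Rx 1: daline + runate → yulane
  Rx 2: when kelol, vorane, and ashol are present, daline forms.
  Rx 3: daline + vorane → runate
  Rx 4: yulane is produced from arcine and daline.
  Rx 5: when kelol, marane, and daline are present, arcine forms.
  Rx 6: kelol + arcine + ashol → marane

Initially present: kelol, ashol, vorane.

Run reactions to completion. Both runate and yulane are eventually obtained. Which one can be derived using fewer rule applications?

runate: kelol, vorane, and ashol present → daline forms (Rx 2). daline and vorane present → runate forms (Rx 3). [2 rule applications]
yulane: kelol, vorane, and ashol present → daline forms (Rx 2). daline and vorane present → runate forms (Rx 3). daline and runate present → yulane forms (Rx 1). [3 rule applications]
runate needs fewer.

runate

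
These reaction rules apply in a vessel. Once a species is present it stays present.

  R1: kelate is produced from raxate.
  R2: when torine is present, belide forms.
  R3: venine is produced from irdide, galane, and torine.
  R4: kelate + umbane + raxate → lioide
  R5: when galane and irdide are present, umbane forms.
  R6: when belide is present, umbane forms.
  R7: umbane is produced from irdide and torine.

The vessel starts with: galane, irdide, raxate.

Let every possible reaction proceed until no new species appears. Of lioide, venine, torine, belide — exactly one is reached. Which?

raxate present → kelate forms (R1).
galane and irdide present → umbane forms (R5).
kelate, umbane, and raxate present → lioide forms (R4).
belide would need torine (R2), but torine never forms. No rule produces torine, and it is not given. venine would need irdide, galane, and torine (R3), but torine never forms.

lioide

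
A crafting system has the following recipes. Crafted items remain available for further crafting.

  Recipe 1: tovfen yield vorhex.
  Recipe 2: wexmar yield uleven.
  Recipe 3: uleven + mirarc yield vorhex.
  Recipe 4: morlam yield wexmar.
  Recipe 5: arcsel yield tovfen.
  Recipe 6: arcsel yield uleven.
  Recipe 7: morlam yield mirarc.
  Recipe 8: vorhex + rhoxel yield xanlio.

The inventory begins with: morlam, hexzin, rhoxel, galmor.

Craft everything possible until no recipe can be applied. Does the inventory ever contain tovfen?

tovfen would need arcsel (Recipe 5), but arcsel is never obtained.

No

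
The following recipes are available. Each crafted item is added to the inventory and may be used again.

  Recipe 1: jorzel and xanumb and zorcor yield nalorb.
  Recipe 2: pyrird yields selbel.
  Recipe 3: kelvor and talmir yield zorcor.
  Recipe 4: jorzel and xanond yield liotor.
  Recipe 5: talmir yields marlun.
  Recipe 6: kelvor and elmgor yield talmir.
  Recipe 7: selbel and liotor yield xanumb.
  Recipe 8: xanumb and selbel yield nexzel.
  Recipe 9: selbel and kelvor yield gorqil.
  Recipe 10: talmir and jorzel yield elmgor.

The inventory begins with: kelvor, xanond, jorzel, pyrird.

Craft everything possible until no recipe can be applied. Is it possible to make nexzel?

Yes

pyrird → selbel (Recipe 2).
jorzel and xanond → liotor (Recipe 4).
Using Recipe 7, selbel and liotor make xanumb.
Using Recipe 8, xanumb and selbel make nexzel.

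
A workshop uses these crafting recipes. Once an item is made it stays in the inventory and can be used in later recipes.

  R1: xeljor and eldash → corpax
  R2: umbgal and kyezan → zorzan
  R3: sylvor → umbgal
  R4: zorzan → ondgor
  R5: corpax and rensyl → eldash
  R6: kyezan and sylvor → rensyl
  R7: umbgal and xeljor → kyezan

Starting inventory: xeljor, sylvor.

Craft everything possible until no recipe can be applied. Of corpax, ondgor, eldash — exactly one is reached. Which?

Using R3, sylvor makes umbgal.
umbgal and xeljor → kyezan (R7).
Using R2, umbgal and kyezan make zorzan.
zorzan → ondgor (R4).
eldash would need corpax and rensyl (R5), but corpax is never obtained. corpax would need xeljor and eldash (R1), but eldash is never obtained.

ondgor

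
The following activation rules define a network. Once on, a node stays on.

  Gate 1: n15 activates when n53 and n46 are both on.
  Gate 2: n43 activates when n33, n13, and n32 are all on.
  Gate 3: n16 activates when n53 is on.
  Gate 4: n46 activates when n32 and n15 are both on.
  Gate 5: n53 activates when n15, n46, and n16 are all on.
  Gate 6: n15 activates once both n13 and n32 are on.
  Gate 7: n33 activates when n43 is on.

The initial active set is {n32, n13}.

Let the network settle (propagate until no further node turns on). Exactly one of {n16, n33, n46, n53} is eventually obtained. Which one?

n13 and n32 are on, so n15 activates (Gate 6).
n32 and n15 are on, so n46 activates (Gate 4).
n33 would need n43 (Gate 7), but n43 never turns on. n53 would need n15, n46, and n16 (Gate 5), but n16 never turns on. n16 would need n53 (Gate 3), but n53 never turns on.

n46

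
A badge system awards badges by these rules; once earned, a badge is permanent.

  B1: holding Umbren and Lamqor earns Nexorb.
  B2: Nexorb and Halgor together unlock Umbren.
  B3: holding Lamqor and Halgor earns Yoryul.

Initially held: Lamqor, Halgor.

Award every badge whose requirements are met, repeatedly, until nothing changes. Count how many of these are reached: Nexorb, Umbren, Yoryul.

1

With Lamqor and Halgor, Yoryul is earned (B3).
Nexorb would need Umbren and Lamqor (B1), but Umbren is never earned.
Umbren would need Nexorb and Halgor (B2), but Nexorb is never earned.
Yoryul: reached.
Reached: Yoryul — 1 of the 3.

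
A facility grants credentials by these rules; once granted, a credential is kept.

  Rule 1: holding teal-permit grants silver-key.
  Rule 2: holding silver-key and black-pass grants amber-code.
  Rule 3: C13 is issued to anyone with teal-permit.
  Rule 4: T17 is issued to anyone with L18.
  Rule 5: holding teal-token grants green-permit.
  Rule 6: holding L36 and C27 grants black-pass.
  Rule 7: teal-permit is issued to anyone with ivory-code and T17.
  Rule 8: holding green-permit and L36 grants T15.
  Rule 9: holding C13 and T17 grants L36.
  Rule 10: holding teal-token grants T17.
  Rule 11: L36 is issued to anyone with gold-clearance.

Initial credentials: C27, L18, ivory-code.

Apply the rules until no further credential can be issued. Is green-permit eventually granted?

No

green-permit would need teal-token (Rule 5), but teal-token is never granted.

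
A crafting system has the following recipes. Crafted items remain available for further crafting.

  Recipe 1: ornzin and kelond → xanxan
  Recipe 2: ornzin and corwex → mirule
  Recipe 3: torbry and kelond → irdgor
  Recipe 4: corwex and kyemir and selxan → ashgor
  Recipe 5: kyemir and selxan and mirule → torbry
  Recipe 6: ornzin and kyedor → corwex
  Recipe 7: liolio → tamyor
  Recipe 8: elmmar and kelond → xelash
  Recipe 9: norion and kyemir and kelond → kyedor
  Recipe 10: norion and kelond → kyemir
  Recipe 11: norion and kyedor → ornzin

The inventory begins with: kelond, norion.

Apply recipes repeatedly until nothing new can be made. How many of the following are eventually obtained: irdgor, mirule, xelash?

1

norion and kelond → kyemir (Recipe 10).
Using Recipe 9, norion, kyemir, and kelond make kyedor.
norion and kyedor → ornzin (Recipe 11).
ornzin and kyedor → corwex (Recipe 6).
ornzin and corwex → mirule (Recipe 2).
irdgor would need torbry and kelond (Recipe 3), but torbry is never obtained.
mirule: reached.
xelash would need elmmar and kelond (Recipe 8), but elmmar is never obtained.
Reached: mirule — 1 of the 3.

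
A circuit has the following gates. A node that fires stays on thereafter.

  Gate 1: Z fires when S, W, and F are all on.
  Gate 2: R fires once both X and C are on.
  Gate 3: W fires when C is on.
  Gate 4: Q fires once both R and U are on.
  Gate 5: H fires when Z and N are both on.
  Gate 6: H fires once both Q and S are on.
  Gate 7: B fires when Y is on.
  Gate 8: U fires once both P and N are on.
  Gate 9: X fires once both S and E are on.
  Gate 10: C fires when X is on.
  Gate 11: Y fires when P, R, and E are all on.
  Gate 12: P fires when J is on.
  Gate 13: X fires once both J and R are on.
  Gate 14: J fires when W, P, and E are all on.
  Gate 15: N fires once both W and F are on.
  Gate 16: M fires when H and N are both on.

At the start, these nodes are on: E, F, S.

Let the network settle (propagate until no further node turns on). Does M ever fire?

Yes

Gate 9: S and E on → X on.
X is on, so C fires (Gate 10).
C is on, so W fires (Gate 3).
Gate 15: W and F on → N on.
S, W, and F are on, so Z fires (Gate 1).
Gate 5: Z and N on → H on.
H and N are on, so M fires (Gate 16).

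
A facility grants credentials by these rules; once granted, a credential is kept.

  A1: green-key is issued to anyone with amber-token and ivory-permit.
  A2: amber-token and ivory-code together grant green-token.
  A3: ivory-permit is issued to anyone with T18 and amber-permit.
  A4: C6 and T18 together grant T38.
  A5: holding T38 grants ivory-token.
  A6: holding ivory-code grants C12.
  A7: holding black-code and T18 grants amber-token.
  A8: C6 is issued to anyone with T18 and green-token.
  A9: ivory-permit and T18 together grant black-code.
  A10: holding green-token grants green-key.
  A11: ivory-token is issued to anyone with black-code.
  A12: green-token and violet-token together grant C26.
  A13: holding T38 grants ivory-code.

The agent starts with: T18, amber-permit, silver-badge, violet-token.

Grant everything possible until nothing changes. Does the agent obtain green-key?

Holding T18 and amber-permit grants ivory-permit (A3).
Holding ivory-permit and T18 grants black-code (A9).
Holding black-code and T18 grants amber-token (A7).
Holding amber-token and ivory-permit grants green-key (A1).

Yes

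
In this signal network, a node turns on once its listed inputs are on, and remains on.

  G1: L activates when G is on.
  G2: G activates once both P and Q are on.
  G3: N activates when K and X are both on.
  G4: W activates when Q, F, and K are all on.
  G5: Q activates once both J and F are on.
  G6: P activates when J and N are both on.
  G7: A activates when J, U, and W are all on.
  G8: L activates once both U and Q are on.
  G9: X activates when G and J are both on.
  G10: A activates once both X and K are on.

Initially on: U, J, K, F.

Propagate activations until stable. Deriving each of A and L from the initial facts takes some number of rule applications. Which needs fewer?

L: J and F are on, so Q activates (G5). G8: U and Q on → L on. [2 rule applications]
A: G5: J and F on → Q on. Q, F, and K are on, so W activates (G4). J, U, and W are on, so A activates (G7). [3 rule applications]
L needs fewer.

L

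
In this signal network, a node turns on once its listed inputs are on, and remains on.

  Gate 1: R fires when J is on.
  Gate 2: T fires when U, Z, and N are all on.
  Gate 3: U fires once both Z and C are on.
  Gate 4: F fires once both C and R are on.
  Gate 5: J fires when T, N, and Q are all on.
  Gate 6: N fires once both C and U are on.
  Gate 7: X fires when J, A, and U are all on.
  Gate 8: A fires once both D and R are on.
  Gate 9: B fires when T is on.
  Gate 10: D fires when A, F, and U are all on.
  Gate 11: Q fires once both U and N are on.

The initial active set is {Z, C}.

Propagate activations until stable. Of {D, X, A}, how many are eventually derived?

0

D would need A, F, and U (Gate 10), but A never turns on.
X would need J, A, and U (Gate 7), but A never turns on.
A would need D and R (Gate 8), but D never turns on.
None of the 3 are reached.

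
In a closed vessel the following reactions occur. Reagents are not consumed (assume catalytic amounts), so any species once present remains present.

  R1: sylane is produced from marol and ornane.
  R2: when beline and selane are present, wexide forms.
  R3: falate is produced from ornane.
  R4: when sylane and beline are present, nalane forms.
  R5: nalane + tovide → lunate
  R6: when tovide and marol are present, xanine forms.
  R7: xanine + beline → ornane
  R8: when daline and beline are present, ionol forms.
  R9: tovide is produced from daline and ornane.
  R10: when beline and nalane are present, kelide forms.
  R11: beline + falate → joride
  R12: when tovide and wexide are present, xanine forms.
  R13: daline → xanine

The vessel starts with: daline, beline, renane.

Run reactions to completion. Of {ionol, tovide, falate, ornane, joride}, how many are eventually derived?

5

daline and beline present → ionol forms (R8).
daline present → xanine forms (R13).
xanine and beline present → ornane forms (R7).
daline and ornane present → tovide forms (R9).
ornane present → falate forms (R3).
beline and falate present → joride forms (R11).
ionol: reached.
tovide: reached.
falate: reached.
ornane: reached.
joride: reached.
All 5 are reached.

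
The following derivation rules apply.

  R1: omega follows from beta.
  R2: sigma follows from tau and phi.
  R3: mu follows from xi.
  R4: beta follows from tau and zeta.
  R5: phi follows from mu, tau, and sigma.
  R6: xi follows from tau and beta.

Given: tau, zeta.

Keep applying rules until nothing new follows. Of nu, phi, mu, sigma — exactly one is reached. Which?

mu

tau and zeta hold, so beta follows (R4).
tau and beta hold, so xi follows (R6).
From xi, R3 gives mu.
sigma would need tau and phi (R2), but phi is never established. No rule produces nu, and it is not given. phi would need mu, tau, and sigma (R5), but sigma is never established.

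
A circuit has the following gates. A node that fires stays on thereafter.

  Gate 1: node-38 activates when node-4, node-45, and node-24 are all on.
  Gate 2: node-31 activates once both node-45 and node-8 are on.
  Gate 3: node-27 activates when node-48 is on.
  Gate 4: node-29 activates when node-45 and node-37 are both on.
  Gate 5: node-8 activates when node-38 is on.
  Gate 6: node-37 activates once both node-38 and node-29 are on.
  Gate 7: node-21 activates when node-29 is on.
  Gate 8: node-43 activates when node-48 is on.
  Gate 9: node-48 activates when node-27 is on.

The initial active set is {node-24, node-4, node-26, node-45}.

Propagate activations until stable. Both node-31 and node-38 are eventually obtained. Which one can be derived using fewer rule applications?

node-38: node-4, node-45, and node-24 are on, so node-38 activates (Gate 1). [1 rule application]
node-31: node-4, node-45, and node-24 are on, so node-38 activates (Gate 1). Gate 5: node-38 on → node-8 on. Gate 2: node-45 and node-8 on → node-31 on. [3 rule applications]
node-38 needs fewer.

node-38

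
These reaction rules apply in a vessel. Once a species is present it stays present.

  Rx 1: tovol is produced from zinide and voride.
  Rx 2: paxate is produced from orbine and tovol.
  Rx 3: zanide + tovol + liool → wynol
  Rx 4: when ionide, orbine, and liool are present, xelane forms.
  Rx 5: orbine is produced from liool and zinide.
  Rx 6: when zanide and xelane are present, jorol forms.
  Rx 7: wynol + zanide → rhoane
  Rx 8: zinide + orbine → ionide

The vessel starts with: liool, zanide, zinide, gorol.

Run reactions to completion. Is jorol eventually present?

liool and zinide present → orbine forms (Rx 5).
zinide and orbine present → ionide forms (Rx 8).
ionide, orbine, and liool present → xelane forms (Rx 4).
zanide and xelane present → jorol forms (Rx 6).

Yes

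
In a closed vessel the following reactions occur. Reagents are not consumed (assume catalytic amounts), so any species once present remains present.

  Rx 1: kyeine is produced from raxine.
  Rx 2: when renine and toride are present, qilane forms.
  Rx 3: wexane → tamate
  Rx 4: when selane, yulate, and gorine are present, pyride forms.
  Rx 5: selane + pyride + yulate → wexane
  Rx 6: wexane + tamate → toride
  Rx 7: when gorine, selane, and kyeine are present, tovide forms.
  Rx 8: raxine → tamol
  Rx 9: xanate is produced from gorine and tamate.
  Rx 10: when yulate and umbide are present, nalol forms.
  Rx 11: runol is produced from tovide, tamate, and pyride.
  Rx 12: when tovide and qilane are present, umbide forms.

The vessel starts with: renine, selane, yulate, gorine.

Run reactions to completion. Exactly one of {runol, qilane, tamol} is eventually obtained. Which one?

qilane

selane, yulate, and gorine present → pyride forms (Rx 4).
selane, pyride, and yulate present → wexane forms (Rx 5).
wexane present → tamate forms (Rx 3).
wexane and tamate present → toride forms (Rx 6).
renine and toride present → qilane forms (Rx 2).
tamol would need raxine (Rx 8), but raxine never forms. runol would need tovide, tamate, and pyride (Rx 11), but tovide never forms.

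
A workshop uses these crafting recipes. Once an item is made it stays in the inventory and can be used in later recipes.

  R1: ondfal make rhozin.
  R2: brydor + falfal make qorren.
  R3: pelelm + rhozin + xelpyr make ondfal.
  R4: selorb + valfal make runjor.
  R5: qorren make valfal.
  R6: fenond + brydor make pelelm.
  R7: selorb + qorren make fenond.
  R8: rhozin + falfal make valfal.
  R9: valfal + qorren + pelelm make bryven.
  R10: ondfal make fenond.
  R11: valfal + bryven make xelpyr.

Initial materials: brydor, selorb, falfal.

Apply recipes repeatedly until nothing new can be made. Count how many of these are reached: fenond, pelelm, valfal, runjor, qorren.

5

Using R2, brydor and falfal make qorren.
selorb + qorren → fenond (R7).
qorren → valfal (R5).
Using R6, fenond and brydor make pelelm.
selorb + valfal → runjor (R4).
fenond: reached.
pelelm: reached.
valfal: reached.
runjor: reached.
qorren: reached.
All 5 are reached.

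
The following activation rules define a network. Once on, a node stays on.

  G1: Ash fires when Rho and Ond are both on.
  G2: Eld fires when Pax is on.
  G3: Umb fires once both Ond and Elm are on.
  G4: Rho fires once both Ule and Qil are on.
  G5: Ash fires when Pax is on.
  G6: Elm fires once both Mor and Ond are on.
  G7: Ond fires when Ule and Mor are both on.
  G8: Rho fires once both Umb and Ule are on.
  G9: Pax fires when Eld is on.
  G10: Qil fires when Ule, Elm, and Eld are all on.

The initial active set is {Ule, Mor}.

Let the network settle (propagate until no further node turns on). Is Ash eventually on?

Yes

Ule and Mor are on, so Ond fires (G7).
G6: Mor and Ond on → Elm on.
G3: Ond and Elm on → Umb on.
Umb and Ule are on, so Rho fires (G8).
G1: Rho and Ond on → Ash on.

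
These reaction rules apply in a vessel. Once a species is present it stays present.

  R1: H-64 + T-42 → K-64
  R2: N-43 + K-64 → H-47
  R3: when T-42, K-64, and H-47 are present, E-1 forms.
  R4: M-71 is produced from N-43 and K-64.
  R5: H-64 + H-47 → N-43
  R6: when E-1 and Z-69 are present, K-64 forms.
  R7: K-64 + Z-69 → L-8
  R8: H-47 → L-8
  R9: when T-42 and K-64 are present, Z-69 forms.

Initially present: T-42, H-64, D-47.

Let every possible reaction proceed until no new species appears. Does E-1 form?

No

E-1 would need T-42, K-64, and H-47 (R3), but H-47 never forms.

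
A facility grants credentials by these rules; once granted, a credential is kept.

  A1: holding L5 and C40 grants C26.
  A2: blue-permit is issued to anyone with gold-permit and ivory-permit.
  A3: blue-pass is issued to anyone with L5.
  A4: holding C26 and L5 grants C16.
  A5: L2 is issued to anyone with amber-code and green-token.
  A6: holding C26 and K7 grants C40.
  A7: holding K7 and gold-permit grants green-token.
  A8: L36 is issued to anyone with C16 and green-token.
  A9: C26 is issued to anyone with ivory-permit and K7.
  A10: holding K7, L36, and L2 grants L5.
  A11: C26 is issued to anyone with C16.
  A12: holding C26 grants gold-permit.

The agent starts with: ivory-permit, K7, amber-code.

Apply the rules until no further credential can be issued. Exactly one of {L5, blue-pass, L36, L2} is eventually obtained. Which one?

L2

Holding ivory-permit and K7 grants C26 (A9).
Holding C26 grants gold-permit (A12).
Holding K7 and gold-permit grants green-token (A7).
Holding amber-code and green-token grants L2 (A5).
blue-pass would need L5 (A3), but L5 is never granted. L5 would need K7, L36, and L2 (A10), but L36 is never granted. L36 would need C16 and green-token (A8), but C16 is never granted.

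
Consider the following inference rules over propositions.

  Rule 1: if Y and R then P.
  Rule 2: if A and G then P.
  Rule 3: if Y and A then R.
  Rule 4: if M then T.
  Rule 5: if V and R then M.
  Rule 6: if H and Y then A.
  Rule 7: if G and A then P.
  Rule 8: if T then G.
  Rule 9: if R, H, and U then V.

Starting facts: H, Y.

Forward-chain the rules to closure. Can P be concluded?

Yes

From H and Y, Rule 6 gives A.
From Y and A, Rule 3 gives R.
From Y and R, Rule 1 gives P.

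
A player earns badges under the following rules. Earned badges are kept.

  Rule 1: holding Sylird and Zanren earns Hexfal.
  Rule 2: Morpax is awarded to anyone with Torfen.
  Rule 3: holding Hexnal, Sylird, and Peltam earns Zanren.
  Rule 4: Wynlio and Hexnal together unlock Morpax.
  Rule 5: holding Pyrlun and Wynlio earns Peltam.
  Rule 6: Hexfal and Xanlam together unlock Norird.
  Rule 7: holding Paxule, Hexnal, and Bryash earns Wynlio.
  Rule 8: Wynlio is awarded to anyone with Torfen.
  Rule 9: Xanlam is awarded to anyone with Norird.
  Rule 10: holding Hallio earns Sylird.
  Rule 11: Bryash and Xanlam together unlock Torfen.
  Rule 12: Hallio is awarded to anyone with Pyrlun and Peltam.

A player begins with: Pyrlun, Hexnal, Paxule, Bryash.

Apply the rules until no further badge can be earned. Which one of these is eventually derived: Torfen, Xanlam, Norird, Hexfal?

With Paxule, Hexnal, and Bryash, Wynlio is earned (Rule 7).
With Pyrlun and Wynlio, Peltam is earned (Rule 5).
With Pyrlun and Peltam, Hallio is earned (Rule 12).
With Hallio, Sylird is earned (Rule 10).
With Hexnal, Sylird, and Peltam, Zanren is earned (Rule 3).
With Sylird and Zanren, Hexfal is earned (Rule 1).
Torfen would need Bryash and Xanlam (Rule 11), but Xanlam is never earned. Norird would need Hexfal and Xanlam (Rule 6), but Xanlam is never earned. Xanlam would need Norird (Rule 9), but Norird is never earned.

Hexfal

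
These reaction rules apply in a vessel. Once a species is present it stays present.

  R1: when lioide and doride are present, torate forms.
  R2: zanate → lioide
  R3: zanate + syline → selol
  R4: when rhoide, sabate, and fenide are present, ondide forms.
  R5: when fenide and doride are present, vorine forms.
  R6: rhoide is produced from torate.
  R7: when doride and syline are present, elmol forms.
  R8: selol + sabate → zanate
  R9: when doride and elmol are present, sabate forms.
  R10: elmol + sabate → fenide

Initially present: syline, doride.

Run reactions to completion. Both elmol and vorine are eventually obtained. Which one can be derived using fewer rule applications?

elmol

elmol: doride and syline present → elmol forms (R7). [1 rule application]
vorine: doride and syline present → elmol forms (R7). doride and elmol present → sabate forms (R9). elmol and sabate present → fenide forms (R10). fenide and doride present → vorine forms (R5). [4 rule applications]
elmol needs fewer.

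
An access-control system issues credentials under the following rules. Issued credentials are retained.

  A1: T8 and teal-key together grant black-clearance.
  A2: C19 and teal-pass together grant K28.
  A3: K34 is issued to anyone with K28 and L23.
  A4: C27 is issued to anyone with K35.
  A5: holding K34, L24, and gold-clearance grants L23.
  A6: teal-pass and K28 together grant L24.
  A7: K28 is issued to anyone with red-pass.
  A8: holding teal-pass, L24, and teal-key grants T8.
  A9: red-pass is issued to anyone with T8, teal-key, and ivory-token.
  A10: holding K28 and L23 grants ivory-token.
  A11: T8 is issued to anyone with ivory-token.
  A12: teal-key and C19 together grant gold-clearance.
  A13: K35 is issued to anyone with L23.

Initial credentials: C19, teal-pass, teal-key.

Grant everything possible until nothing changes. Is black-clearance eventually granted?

Holding C19 and teal-pass grants K28 (A2).
Holding teal-pass and K28 grants L24 (A6).
Holding teal-pass, L24, and teal-key grants T8 (A8).
Holding T8 and teal-key grants black-clearance (A1).

Yes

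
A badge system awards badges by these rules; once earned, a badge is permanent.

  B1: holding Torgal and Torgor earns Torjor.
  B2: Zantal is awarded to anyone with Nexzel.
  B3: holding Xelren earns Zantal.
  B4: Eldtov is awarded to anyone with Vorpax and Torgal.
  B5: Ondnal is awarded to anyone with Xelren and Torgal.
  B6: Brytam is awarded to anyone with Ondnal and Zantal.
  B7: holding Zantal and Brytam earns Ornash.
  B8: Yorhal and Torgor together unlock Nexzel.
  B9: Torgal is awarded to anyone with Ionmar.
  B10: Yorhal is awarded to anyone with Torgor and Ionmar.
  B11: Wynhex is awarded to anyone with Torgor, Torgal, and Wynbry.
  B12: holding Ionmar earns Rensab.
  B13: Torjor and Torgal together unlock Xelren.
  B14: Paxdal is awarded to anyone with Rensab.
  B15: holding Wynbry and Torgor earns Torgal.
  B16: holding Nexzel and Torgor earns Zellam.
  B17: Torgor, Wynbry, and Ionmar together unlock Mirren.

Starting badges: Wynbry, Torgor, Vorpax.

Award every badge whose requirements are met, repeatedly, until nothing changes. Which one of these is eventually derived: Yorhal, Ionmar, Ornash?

With Wynbry and Torgor, Torgal is earned (B15).
With Torgal and Torgor, Torjor is earned (B1).
With Torjor and Torgal, Xelren is earned (B13).
With Xelren and Torgal, Ondnal is earned (B5).
With Xelren, Zantal is earned (B3).
With Ondnal and Zantal, Brytam is earned (B6).
With Zantal and Brytam, Ornash is earned (B7).
Yorhal would need Torgor and Ionmar (B10), but Ionmar is never earned. No rule produces Ionmar, and it is not given.

Ornash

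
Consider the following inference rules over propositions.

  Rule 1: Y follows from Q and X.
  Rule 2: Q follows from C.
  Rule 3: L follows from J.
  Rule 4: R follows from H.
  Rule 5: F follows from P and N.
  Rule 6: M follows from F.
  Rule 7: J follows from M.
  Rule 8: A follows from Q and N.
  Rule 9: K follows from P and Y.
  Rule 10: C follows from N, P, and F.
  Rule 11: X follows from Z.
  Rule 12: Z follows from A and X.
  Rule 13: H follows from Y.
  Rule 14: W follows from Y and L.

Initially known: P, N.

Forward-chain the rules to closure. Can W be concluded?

No

W would need Y and L (Rule 14), but Y is never established.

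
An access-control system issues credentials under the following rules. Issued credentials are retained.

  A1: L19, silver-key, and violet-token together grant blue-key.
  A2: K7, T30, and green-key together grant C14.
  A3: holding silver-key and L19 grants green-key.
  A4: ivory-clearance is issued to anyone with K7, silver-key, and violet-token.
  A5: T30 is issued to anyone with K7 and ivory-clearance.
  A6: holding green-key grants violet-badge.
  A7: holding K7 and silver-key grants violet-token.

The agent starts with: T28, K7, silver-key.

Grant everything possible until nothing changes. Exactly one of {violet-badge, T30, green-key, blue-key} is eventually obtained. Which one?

Holding K7 and silver-key grants violet-token (A7).
Holding K7, silver-key, and violet-token grants ivory-clearance (A4).
Holding K7 and ivory-clearance grants T30 (A5).
green-key would need silver-key and L19 (A3), but L19 is never granted. blue-key would need L19, silver-key, and violet-token (A1), but L19 is never granted. violet-badge would need green-key (A6), but green-key is never granted.

T30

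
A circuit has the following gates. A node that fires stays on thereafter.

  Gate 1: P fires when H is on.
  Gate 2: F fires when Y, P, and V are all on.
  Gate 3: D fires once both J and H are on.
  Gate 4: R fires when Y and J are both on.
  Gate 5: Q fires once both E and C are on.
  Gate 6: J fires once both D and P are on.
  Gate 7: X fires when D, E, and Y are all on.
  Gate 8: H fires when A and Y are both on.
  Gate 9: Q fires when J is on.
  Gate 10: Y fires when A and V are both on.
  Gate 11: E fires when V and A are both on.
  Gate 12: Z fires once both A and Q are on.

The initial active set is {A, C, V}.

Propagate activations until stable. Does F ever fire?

A and V are on, so Y fires (Gate 10).
Gate 8: A and Y on → H on.
H is on, so P fires (Gate 1).
Y, P, and V are on, so F fires (Gate 2).

Yes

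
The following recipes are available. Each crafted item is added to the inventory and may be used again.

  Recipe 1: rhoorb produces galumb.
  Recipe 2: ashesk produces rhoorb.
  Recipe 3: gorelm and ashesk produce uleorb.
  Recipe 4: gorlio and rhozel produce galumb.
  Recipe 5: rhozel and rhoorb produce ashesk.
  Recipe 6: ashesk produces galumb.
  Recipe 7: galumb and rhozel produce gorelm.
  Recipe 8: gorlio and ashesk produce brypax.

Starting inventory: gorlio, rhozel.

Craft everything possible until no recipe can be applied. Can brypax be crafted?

brypax would need gorlio and ashesk (Recipe 8), but ashesk is never obtained.

No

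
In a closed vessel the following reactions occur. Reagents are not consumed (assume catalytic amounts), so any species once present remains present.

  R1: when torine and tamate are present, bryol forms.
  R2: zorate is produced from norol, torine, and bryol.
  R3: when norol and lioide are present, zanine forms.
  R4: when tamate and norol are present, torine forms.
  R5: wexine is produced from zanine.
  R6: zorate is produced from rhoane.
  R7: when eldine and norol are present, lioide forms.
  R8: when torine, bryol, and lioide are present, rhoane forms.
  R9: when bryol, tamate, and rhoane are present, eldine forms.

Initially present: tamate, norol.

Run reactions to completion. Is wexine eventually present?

No

wexine would need zanine (R5), but zanine never forms.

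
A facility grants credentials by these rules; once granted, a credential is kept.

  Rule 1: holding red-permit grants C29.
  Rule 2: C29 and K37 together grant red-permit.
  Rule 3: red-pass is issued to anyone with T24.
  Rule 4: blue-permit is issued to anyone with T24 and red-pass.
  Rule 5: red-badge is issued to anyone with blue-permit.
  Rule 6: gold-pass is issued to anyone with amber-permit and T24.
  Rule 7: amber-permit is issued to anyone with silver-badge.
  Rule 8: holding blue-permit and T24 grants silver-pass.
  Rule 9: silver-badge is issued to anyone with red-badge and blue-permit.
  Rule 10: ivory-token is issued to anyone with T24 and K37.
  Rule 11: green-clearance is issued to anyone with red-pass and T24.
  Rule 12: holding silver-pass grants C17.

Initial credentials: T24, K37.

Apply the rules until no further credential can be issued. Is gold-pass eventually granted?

Yes

Holding T24 grants red-pass (Rule 3).
Holding T24 and red-pass grants blue-permit (Rule 4).
Holding blue-permit grants red-badge (Rule 5).
Holding red-badge and blue-permit grants silver-badge (Rule 9).
Holding silver-badge grants amber-permit (Rule 7).
Holding amber-permit and T24 grants gold-pass (Rule 6).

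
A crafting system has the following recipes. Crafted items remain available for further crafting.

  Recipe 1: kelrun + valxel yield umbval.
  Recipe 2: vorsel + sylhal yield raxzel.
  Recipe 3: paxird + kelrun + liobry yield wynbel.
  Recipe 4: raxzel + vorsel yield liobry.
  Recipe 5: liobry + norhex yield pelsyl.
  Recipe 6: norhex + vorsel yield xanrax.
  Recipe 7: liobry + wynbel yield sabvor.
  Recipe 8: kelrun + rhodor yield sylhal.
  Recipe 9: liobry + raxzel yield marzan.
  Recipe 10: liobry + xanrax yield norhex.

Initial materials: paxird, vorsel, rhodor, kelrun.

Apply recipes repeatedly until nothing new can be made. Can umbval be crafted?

No

umbval would need kelrun and valxel (Recipe 1), but valxel is never obtained.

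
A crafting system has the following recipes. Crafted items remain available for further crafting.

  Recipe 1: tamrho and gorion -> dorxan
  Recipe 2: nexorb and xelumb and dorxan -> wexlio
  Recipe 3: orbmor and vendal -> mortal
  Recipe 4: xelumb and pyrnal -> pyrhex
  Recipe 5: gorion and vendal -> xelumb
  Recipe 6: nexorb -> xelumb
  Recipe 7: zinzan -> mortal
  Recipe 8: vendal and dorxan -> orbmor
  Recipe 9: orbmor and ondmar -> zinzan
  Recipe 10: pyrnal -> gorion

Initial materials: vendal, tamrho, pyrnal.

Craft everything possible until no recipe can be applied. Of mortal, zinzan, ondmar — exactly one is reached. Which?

mortal

pyrnal -> gorion (Recipe 10).
tamrho and gorion -> dorxan (Recipe 1).
Using Recipe 8, vendal and dorxan make orbmor.
Using Recipe 3, orbmor and vendal make mortal.
zinzan would need orbmor and ondmar (Recipe 9), but ondmar is never obtained. No rule produces ondmar, and it is not given.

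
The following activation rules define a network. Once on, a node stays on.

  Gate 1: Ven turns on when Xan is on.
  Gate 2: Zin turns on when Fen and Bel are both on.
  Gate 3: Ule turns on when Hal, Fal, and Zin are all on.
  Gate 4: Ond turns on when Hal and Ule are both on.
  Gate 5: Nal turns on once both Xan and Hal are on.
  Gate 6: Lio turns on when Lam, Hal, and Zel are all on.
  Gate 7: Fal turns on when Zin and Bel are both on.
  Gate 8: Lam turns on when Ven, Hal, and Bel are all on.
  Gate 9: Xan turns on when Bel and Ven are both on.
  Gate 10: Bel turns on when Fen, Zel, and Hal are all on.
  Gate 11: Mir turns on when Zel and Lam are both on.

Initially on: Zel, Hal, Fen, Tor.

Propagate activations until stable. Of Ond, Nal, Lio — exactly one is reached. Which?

Gate 10: Fen, Zel, and Hal on → Bel on.
Fen and Bel are on, so Zin turns on (Gate 2).
Zin and Bel are on, so Fal turns on (Gate 7).
Gate 3: Hal, Fal, and Zin on → Ule on.
Hal and Ule are on, so Ond turns on (Gate 4).
Lio would need Lam, Hal, and Zel (Gate 6), but Lam never turns on. Nal would need Xan and Hal (Gate 5), but Xan never turns on.

Ond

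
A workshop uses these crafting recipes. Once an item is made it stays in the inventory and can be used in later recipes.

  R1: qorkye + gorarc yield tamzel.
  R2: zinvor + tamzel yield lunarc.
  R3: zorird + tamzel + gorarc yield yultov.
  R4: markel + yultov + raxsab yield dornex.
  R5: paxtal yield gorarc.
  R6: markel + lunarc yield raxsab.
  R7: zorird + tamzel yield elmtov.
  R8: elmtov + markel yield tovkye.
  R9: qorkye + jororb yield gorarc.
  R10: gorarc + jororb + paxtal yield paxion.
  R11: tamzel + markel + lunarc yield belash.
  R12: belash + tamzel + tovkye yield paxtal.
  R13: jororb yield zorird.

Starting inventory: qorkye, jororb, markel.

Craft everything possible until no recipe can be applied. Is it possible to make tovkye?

qorkye + jororb → gorarc (R9).
Using R13, jororb makes zorird.
Using R1, qorkye and gorarc make tamzel.
Using R7, zorird and tamzel make elmtov.
Using R8, elmtov and markel make tovkye.

Yes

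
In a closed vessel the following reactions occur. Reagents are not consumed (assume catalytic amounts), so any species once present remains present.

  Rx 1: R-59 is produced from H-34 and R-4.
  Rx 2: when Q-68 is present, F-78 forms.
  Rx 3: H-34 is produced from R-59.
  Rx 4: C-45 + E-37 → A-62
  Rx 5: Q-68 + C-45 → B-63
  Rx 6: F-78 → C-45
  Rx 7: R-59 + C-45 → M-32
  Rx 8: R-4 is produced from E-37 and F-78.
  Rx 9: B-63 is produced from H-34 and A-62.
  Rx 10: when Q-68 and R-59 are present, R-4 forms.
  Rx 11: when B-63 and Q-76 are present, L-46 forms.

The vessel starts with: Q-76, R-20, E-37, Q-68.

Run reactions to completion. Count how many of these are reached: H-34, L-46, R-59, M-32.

1

Q-68 present → F-78 forms (Rx 2).
F-78 present → C-45 forms (Rx 6).
Q-68 and C-45 present → B-63 forms (Rx 5).
B-63 and Q-76 present → L-46 forms (Rx 11).
H-34 would need R-59 (Rx 3), but R-59 never forms.
L-46: reached.
R-59 would need H-34 and R-4 (Rx 1), but H-34 never forms.
M-32 would need R-59 and C-45 (Rx 7), but R-59 never forms.
Reached: L-46 — 1 of the 4.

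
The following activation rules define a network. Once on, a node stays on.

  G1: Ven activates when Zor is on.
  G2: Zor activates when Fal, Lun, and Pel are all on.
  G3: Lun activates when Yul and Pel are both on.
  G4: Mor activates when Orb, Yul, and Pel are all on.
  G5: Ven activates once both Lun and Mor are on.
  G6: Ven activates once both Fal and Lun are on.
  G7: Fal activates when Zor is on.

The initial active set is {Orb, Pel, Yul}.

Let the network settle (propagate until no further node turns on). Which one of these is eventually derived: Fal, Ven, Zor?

Ven

Yul and Pel are on, so Lun activates (G3).
G4: Orb, Yul, and Pel on → Mor on.
G5: Lun and Mor on → Ven on.
Fal would need Zor (G7), but Zor never turns on. Zor would need Fal, Lun, and Pel (G2), but Fal never turns on.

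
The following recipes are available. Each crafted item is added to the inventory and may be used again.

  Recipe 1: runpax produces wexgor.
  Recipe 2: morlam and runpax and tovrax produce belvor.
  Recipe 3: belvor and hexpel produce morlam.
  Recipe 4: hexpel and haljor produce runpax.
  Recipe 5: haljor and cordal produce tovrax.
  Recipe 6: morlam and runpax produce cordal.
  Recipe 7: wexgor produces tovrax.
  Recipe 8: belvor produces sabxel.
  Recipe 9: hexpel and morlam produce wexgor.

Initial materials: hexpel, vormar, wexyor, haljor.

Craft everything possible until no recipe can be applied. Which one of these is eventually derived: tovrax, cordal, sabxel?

Using Recipe 4, hexpel and haljor make runpax.
runpax → wexgor (Recipe 1).
wexgor → tovrax (Recipe 7).
cordal would need morlam and runpax (Recipe 6), but morlam is never obtained. sabxel would need belvor (Recipe 8), but belvor is never obtained.

tovrax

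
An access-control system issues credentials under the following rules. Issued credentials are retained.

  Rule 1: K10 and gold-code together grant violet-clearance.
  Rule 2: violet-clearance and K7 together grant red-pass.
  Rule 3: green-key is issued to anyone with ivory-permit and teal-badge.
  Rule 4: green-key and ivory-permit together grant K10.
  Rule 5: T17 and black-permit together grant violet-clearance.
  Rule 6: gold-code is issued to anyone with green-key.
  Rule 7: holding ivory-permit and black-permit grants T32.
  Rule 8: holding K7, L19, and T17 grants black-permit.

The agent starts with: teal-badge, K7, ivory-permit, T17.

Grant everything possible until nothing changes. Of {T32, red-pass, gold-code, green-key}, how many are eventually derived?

3

Holding ivory-permit and teal-badge grants green-key (Rule 3).
Holding green-key and ivory-permit grants K10 (Rule 4).
Holding green-key grants gold-code (Rule 6).
Holding K10 and gold-code grants violet-clearance (Rule 1).
Holding violet-clearance and K7 grants red-pass (Rule 2).
T32 would need ivory-permit and black-permit (Rule 7), but black-permit is never granted.
red-pass: reached.
gold-code: reached.
green-key: reached.
Reached: red-pass, gold-code, and green-key — 3 of the 4.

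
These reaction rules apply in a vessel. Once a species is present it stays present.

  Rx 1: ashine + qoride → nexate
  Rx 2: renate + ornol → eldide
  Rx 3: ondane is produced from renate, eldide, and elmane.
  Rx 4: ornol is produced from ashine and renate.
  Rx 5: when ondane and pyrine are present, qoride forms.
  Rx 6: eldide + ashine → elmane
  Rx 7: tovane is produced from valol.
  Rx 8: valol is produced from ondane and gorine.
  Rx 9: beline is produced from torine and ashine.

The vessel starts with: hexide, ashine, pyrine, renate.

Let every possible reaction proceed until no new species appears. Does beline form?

beline would need torine and ashine (Rx 9), but torine never forms.

No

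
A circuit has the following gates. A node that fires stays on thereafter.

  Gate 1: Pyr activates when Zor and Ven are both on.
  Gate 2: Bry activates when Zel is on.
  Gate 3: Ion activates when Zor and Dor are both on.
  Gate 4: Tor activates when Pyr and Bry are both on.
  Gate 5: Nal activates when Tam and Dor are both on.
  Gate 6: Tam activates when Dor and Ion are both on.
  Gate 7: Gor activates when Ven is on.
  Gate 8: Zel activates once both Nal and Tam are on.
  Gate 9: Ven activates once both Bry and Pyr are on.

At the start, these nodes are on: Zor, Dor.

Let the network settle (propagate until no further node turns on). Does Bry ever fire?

Zor and Dor are on, so Ion activates (Gate 3).
Dor and Ion are on, so Tam activates (Gate 6).
Tam and Dor are on, so Nal activates (Gate 5).
Gate 8: Nal and Tam on → Zel on.
Zel is on, so Bry activates (Gate 2).

Yes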